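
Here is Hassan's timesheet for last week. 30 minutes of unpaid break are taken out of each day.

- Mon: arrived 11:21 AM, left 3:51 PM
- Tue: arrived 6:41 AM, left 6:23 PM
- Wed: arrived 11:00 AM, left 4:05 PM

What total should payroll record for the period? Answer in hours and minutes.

Mon: 11:21 AM–3:51 PM = 4 h 30 min; less 30 min break → 4 h 0 min
Tue: 6:41 AM–6:23 PM = 11 h 42 min; less 30 min break → 11 h 12 min
Wed: 11:00 AM–4:05 PM = 5 h 5 min; less 30 min break → 4 h 35 min
Total: 4 h 0 min + 11 h 12 min + 4 h 35 min = 19 h 47 min.

19 h 47 min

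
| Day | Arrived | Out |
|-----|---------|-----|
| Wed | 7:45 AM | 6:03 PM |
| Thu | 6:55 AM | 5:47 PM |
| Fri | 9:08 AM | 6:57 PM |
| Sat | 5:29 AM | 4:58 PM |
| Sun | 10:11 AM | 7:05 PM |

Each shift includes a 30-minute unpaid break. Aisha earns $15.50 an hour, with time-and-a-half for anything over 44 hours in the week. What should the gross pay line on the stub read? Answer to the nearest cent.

Wed: 7:45 AM–6:03 PM = 10 h 18 min; less 30 min break → 9 h 48 min
Thu: 6:55 AM–5:47 PM = 10 h 52 min; less 30 min break → 10 h 22 min
Fri: 9:08 AM–6:57 PM = 9 h 49 min; less 30 min break → 9 h 19 min
Sat: 5:29 AM–4:58 PM = 11 h 29 min; less 30 min break → 10 h 59 min
Sun: 10:11 AM–7:05 PM = 8 h 54 min; less 30 min break → 8 h 24 min
Total worked: 48 h 52 min = 2932 min.
Regular 44 h 0 min = 2640 min at $15.50/h; overtime 4 h 52 min = 292 min at $23.25/h.
Pay = (2640 × $15.50 + 292 × $23.25) ÷ 60 = $795.15.

$795.15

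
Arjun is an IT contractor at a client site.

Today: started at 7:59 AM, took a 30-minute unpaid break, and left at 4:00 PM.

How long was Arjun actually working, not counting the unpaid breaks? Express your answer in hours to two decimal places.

7.52 hours

Today: 7:59 AM–4:00 PM = 8 h 1 min; less 30 min break → 7 h 31 min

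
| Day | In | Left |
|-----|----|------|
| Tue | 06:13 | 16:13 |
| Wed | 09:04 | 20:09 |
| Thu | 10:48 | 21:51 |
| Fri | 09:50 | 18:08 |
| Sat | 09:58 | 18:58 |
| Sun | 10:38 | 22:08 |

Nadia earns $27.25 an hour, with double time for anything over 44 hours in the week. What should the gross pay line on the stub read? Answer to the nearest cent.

$2121.87

Tue: 06:13–16:13 = 10 h 0 min
Wed: 09:04–20:09 = 11 h 5 min
Thu: 10:48–21:51 = 11 h 3 min
Fri: 09:50–18:08 = 8 h 18 min
Sat: 09:58–18:58 = 9 h 0 min
Sun: 10:38–22:08 = 11 h 30 min
Total worked: 60 h 56 min = 3656 min.
Regular 44 h 0 min = 2640 min at $27.25/h; overtime 16 h 56 min = 1016 min at $54.50/h.
Pay = (2640 × $27.25 + 1016 × $54.50) ÷ 60 = $2121.87.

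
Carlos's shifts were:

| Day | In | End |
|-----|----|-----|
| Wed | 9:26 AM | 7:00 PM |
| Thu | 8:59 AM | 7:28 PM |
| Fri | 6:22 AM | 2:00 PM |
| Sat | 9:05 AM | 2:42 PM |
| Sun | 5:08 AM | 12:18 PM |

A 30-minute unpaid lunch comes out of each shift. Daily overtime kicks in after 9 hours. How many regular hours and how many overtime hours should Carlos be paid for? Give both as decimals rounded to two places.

Wed: 9:26 AM–7:00 PM = 9 h 34 min; less 30 min break → 9 h 4 min
Thu: 8:59 AM–7:28 PM = 10 h 29 min; less 30 min break → 9 h 59 min
Fri: 6:22 AM–2:00 PM = 7 h 38 min; less 30 min break → 7 h 8 min
Sat: 9:05 AM–2:42 PM = 5 h 37 min; less 30 min break → 5 h 7 min
Sun: 5:08 AM–12:18 PM = 7 h 10 min; less 30 min break → 6 h 40 min
Wed reg 9 h 0 min / OT 0 h 4 min; Thu reg 9 h 0 min / OT 0 h 59 min; Fri reg 7 h 8 min / OT 0 h 0 min; Sat reg 5 h 7 min / OT 0 h 0 min; Sun reg 6 h 40 min / OT 0 h 0 min.
Totals: regular 36 h 55 min, overtime 1 h 3 min.

Regular 36.92 hours, overtime 1.05 hours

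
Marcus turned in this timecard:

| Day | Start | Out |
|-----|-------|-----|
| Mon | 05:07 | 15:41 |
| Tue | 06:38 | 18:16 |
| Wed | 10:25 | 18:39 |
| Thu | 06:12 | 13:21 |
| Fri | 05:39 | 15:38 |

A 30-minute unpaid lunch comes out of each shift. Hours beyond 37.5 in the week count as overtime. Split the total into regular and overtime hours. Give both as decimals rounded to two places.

Mon: 05:07–15:41 = 10 h 34 min; less 30 min break → 10 h 4 min
Tue: 06:38–18:16 = 11 h 38 min; less 30 min break → 11 h 8 min
Wed: 10:25–18:39 = 8 h 14 min; less 30 min break → 7 h 44 min
Thu: 06:12–13:21 = 7 h 9 min; less 30 min break → 6 h 39 min
Fri: 05:39–15:38 = 9 h 59 min; less 30 min break → 9 h 29 min
Total worked: 45 h 4 min = 45.07 h.
Threshold 37.5 h → overtime 7 h 34 min, regular 37 h 30 min.

Regular 37.50 hours, overtime 7.57 hours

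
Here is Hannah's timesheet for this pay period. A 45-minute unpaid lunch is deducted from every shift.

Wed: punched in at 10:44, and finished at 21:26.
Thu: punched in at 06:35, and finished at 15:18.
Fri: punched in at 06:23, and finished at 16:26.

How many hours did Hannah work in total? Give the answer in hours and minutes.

Wed: 10:44–21:26 = 10 h 42 min; less 45 min break → 9 h 57 min
Thu: 06:35–15:18 = 8 h 43 min; less 45 min break → 7 h 58 min
Fri: 06:23–16:26 = 10 h 3 min; less 45 min break → 9 h 18 min
Total: 9 h 57 min + 7 h 58 min + 9 h 18 min = 27 h 13 min.

27 h 13 min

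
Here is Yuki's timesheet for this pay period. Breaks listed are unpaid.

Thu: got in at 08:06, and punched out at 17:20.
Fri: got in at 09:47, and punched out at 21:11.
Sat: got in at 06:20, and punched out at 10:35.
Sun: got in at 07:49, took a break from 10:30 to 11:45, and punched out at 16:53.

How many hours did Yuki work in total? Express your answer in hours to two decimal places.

32.70 hours

Thu: 08:06–17:20 = 9 h 14 min
Fri: 09:47–21:11 = 11 h 24 min
Sat: 06:20–10:35 = 4 h 15 min
Sun: 07:49–16:53 = 9 h 4 min; less 75 min break → 7 h 49 min
Total: 9 h 14 min + 11 h 24 min + 4 h 15 min + 7 h 49 min = 32 h 42 min.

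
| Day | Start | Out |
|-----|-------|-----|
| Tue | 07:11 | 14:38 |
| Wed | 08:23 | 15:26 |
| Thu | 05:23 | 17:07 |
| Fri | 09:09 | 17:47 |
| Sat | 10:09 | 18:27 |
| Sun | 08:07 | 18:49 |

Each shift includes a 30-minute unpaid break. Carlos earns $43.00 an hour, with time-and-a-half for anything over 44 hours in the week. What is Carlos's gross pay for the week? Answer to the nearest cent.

Tue: 07:11–14:38 = 7 h 27 min; less 30 min break → 6 h 57 min
Wed: 08:23–15:26 = 7 h 3 min; less 30 min break → 6 h 33 min
Thu: 05:23–17:07 = 11 h 44 min; less 30 min break → 11 h 14 min
Fri: 09:09–17:47 = 8 h 38 min; less 30 min break → 8 h 8 min
Sat: 10:09–18:27 = 8 h 18 min; less 30 min break → 7 h 48 min
Sun: 08:07–18:49 = 10 h 42 min; less 30 min break → 10 h 12 min
Total worked: 50 h 52 min = 3052 min.
Regular 44 h 0 min = 2640 min at $43.00/h; overtime 6 h 52 min = 412 min at $64.50/h.
Pay = (2640 × $43.00 + 412 × $64.50) ÷ 60 = $2334.90.

$2334.90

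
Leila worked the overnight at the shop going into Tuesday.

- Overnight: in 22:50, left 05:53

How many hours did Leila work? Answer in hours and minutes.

Overnight: 22:50 → midnight = 1 h 10 min; midnight → 05:53 = 5 h 53 min; span 7 h 3 min

7 h 3 min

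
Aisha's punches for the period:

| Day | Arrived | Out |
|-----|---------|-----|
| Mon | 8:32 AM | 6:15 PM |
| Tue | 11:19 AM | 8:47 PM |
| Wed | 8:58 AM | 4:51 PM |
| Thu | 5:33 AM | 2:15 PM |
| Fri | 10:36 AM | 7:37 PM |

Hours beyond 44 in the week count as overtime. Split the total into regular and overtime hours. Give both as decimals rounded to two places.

Regular 44.00 hours, overtime 0.78 hours

Mon: 8:32 AM–6:15 PM = 9 h 43 min
Tue: 11:19 AM–8:47 PM = 9 h 28 min
Wed: 8:58 AM–4:51 PM = 7 h 53 min
Thu: 5:33 AM–2:15 PM = 8 h 42 min
Fri: 10:36 AM–7:37 PM = 9 h 1 min
Total worked: 44 h 47 min = 44.78 h.
Threshold 44 h → overtime 0 h 47 min, regular 44 h 0 min.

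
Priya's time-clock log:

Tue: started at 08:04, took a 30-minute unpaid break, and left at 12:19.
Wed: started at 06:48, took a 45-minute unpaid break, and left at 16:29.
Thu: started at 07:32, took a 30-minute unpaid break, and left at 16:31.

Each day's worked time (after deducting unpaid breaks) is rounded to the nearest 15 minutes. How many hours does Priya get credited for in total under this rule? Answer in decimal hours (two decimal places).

Tue: 08:04–12:19 = 4 h 15 min − 30 min = 3 h 45 min → rounds to 3 h 45 min
Wed: 06:48–16:29 = 9 h 41 min − 45 min = 8 h 56 min → rounds to 9 h 0 min
Thu: 07:32–16:31 = 8 h 59 min − 30 min = 8 h 29 min → rounds to 8 h 30 min
Total credited: 21 h 15 min.

21.25 hours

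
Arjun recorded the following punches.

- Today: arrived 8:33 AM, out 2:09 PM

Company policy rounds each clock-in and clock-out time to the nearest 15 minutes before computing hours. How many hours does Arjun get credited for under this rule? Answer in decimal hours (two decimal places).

Today: in 8:33 AM→8:30 AM, out 2:09 PM→2:15 PM; 5 h 45 min

5.75 hours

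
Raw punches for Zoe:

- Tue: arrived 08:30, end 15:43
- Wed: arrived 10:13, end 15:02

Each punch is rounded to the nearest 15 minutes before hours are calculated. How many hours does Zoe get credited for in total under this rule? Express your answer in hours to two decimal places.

Tue: in 08:30→08:30, out 15:43→15:45; 7 h 15 min
Wed: in 10:13→10:15, out 15:02→15:00; 4 h 45 min
Total credited: 12 h 0 min.

12.00 hours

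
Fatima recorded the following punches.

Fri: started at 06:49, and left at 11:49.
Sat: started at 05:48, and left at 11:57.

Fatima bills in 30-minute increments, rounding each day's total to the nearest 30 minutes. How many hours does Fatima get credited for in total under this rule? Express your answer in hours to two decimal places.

11.00 hours

Fri: 06:49–11:49 = 5 h 0 min → rounds to 5 h 0 min
Sat: 05:48–11:57 = 6 h 9 min → rounds to 6 h 0 min
Total credited: 11 h 0 min.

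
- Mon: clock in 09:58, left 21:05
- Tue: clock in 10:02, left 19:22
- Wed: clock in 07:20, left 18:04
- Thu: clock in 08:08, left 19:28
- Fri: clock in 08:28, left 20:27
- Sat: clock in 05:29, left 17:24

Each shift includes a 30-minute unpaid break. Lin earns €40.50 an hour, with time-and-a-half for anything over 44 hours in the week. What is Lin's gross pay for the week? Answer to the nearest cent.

Mon: 09:58–21:05 = 11 h 7 min; less 30 min break → 10 h 37 min
Tue: 10:02–19:22 = 9 h 20 min; less 30 min break → 8 h 50 min
Wed: 07:20–18:04 = 10 h 44 min; less 30 min break → 10 h 14 min
Thu: 08:08–19:28 = 11 h 20 min; less 30 min break → 10 h 50 min
Fri: 08:28–20:27 = 11 h 59 min; less 30 min break → 11 h 29 min
Sat: 05:29–17:24 = 11 h 55 min; less 30 min break → 11 h 25 min
Total worked: 63 h 25 min = 3805 min.
Regular 44 h 0 min = 2640 min at €40.50/h; overtime 19 h 25 min = 1165 min at €60.75/h.
Pay = (2640 × €40.50 + 1165 × €60.75) ÷ 60 = €2961.56.

€2961.56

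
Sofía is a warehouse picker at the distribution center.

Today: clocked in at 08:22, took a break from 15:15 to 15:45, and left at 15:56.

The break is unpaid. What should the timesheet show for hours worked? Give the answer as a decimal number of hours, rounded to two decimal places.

7.07 hours

Today: 08:22–15:56 = 7 h 34 min; less 30 min break → 7 h 4 min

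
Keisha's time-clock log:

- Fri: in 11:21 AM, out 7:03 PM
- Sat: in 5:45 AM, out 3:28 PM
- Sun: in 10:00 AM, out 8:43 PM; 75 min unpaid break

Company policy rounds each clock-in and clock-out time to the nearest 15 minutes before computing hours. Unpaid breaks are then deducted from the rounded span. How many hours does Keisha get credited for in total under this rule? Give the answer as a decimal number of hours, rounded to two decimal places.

27.00 hours

Fri: in 11:21 AM→11:15 AM, out 7:03 PM→7:00 PM; 7 h 45 min
Sat: in 5:45 AM→5:45 AM, out 3:28 PM→3:30 PM; 9 h 45 min
Sun: in 10:00 AM→10:00 AM, out 8:43 PM→8:45 PM; 10 h 45 min − 75 min = 9 h 30 min
Total credited: 27 h 0 min.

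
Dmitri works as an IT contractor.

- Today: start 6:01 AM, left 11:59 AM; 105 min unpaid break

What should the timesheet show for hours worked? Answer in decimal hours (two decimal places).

4.22 hours

Today: 6:01 AM–11:59 AM = 5 h 58 min; less 105 min break → 4 h 13 min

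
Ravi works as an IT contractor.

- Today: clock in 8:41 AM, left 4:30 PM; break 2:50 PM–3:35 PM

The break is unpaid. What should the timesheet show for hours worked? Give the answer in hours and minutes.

7 h 4 min

Today: 8:41 AM–4:30 PM = 7 h 49 min; less 45 min break → 7 h 4 min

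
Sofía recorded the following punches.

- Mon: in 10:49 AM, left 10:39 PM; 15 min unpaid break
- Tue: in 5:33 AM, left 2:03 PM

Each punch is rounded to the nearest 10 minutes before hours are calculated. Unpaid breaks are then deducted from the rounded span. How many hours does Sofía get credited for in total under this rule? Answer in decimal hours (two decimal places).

20.08 hours

Mon: in 10:49 AM→10:50 AM, out 10:39 PM→10:40 PM; 11 h 50 min − 15 min = 11 h 35 min
Tue: in 5:33 AM→5:30 AM, out 2:03 PM→2:00 PM; 8 h 30 min
Total credited: 20 h 5 min.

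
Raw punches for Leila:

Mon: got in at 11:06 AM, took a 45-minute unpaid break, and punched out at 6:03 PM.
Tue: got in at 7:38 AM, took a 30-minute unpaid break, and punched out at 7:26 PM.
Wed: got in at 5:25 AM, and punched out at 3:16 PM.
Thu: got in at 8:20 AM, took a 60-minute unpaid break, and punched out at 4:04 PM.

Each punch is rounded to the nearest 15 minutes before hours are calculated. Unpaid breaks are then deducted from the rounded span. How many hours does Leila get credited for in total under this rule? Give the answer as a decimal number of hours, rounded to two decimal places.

34.00 hours

Mon: in 11:06 AM→11:00 AM, out 6:03 PM→6:00 PM; 7 h 0 min − 45 min = 6 h 15 min
Tue: in 7:38 AM→7:45 AM, out 7:26 PM→7:30 PM; 11 h 45 min − 30 min = 11 h 15 min
Wed: in 5:25 AM→5:30 AM, out 3:16 PM→3:15 PM; 9 h 45 min
Thu: in 8:20 AM→8:15 AM, out 4:04 PM→4:00 PM; 7 h 45 min − 60 min = 6 h 45 min
Total credited: 34 h 0 min.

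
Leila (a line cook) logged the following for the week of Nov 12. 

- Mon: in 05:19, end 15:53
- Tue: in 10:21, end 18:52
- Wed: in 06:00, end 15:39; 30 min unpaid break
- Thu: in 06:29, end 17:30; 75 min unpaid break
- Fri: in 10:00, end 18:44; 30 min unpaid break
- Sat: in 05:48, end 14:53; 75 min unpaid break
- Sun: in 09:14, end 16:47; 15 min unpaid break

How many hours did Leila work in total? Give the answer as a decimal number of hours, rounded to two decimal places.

61.37 hours

Mon: 05:19–15:53 = 10 h 34 min
Tue: 10:21–18:52 = 8 h 31 min
Wed: 06:00–15:39 = 9 h 39 min; less 30 min break → 9 h 9 min
Thu: 06:29–17:30 = 11 h 1 min; less 75 min break → 9 h 46 min
Fri: 10:00–18:44 = 8 h 44 min; less 30 min break → 8 h 14 min
Sat: 05:48–14:53 = 9 h 5 min; less 75 min break → 7 h 50 min
Sun: 09:14–16:47 = 7 h 33 min; less 15 min break → 7 h 18 min
Total: 10 h 34 min + 8 h 31 min + 9 h 9 min + 9 h 46 min + 8 h 14 min + 7 h 50 min + 7 h 18 min = 61 h 22 min.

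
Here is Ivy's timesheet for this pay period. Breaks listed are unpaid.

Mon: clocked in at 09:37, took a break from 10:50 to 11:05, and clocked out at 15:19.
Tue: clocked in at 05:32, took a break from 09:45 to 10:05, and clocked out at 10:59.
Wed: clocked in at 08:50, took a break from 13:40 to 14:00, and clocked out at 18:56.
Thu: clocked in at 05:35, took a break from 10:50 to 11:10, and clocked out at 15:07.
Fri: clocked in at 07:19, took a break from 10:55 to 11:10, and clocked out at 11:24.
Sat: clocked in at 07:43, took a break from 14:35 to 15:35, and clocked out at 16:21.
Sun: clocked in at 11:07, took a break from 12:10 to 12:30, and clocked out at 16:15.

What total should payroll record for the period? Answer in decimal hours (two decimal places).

45.80 hours

Mon: 09:37–15:19 = 5 h 42 min; less 15 min break → 5 h 27 min
Tue: 05:32–10:59 = 5 h 27 min; less 20 min break → 5 h 7 min
Wed: 08:50–18:56 = 10 h 6 min; less 20 min break → 9 h 46 min
Thu: 05:35–15:07 = 9 h 32 min; less 20 min break → 9 h 12 min
Fri: 07:19–11:24 = 4 h 5 min; less 15 min break → 3 h 50 min
Sat: 07:43–16:21 = 8 h 38 min; less 60 min break → 7 h 38 min
Sun: 11:07–16:15 = 5 h 8 min; less 20 min break → 4 h 48 min
Total: 5 h 27 min + 5 h 7 min + 9 h 46 min + 9 h 12 min + 3 h 50 min + 7 h 38 min + 4 h 48 min = 45 h 48 min.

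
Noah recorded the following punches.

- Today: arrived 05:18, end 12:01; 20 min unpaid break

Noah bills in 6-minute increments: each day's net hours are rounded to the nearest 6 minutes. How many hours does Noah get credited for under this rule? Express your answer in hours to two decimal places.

Today: 05:18–12:01 = 6 h 43 min − 20 min = 6 h 23 min → rounds to 6 h 24 min

6.40 hours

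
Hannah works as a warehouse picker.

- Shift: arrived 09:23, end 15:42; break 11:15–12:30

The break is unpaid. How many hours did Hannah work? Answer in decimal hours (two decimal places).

Shift: 09:23–15:42 = 6 h 19 min; less 75 min break → 5 h 4 min

5.07 hours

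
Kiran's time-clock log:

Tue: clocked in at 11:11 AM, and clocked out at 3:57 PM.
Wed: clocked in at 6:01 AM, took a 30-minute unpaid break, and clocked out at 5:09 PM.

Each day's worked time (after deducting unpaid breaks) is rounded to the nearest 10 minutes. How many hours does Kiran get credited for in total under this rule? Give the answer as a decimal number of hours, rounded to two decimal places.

Tue: 11:11 AM–3:57 PM = 4 h 46 min → rounds to 4 h 50 min
Wed: 6:01 AM–5:09 PM = 11 h 8 min − 30 min = 10 h 38 min → rounds to 10 h 40 min
Total credited: 15 h 30 min.

15.50 hours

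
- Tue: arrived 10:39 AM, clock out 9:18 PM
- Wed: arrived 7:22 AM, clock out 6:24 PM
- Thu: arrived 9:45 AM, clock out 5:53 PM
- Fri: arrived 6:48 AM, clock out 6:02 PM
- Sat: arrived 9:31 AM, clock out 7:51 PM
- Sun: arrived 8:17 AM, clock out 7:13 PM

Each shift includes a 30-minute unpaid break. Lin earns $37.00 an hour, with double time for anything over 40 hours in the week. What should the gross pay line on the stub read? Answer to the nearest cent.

Tue: 10:39 AM–9:18 PM = 10 h 39 min; less 30 min break → 10 h 9 min
Wed: 7:22 AM–6:24 PM = 11 h 2 min; less 30 min break → 10 h 32 min
Thu: 9:45 AM–5:53 PM = 8 h 8 min; less 30 min break → 7 h 38 min
Fri: 6:48 AM–6:02 PM = 11 h 14 min; less 30 min break → 10 h 44 min
Sat: 9:31 AM–7:51 PM = 10 h 20 min; less 30 min break → 9 h 50 min
Sun: 8:17 AM–7:13 PM = 10 h 56 min; less 30 min break → 10 h 26 min
Total worked: 59 h 19 min = 3559 min.
Regular 40 h 0 min = 2400 min at $37.00/h; overtime 19 h 19 min = 1159 min at $74.00/h.
Pay = (2400 × $37.00 + 1159 × $74.00) ÷ 60 = $2909.43.

$2909.43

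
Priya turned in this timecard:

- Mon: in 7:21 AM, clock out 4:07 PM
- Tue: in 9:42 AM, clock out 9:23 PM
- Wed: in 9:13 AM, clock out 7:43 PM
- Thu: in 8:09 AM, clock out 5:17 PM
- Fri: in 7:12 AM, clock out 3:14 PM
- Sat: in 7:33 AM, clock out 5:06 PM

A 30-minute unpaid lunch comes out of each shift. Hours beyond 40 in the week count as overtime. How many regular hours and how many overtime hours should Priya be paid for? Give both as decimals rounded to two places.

Mon: 7:21 AM–4:07 PM = 8 h 46 min; less 30 min break → 8 h 16 min
Tue: 9:42 AM–9:23 PM = 11 h 41 min; less 30 min break → 11 h 11 min
Wed: 9:13 AM–7:43 PM = 10 h 30 min; less 30 min break → 10 h 0 min
Thu: 8:09 AM–5:17 PM = 9 h 8 min; less 30 min break → 8 h 38 min
Fri: 7:12 AM–3:14 PM = 8 h 2 min; less 30 min break → 7 h 32 min
Sat: 7:33 AM–5:06 PM = 9 h 33 min; less 30 min break → 9 h 3 min
Total worked: 54 h 40 min = 54.67 h.
Threshold 40 h → overtime 14 h 40 min, regular 40 h 0 min.

Regular 40.00 hours, overtime 14.67 hours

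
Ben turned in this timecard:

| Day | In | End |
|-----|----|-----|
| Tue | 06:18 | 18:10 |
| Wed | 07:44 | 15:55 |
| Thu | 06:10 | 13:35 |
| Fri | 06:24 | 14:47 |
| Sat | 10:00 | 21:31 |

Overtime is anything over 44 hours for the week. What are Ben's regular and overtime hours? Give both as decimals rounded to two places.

Tue: 06:18–18:10 = 11 h 52 min
Wed: 07:44–15:55 = 8 h 11 min
Thu: 06:10–13:35 = 7 h 25 min
Fri: 06:24–14:47 = 8 h 23 min
Sat: 10:00–21:31 = 11 h 31 min
Total worked: 47 h 22 min = 47.37 h.
Threshold 44 h → overtime 3 h 22 min, regular 44 h 0 min.

Regular 44.00 hours, overtime 3.37 hours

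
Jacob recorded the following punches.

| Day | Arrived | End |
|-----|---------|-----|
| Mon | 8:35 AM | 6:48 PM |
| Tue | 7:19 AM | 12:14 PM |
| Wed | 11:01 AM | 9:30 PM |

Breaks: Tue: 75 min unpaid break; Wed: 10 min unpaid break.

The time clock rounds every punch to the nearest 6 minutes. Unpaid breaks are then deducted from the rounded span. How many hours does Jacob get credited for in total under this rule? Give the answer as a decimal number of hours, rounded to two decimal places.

Mon: in 8:35 AM→8:36 AM, out 6:48 PM→6:48 PM; 10 h 12 min
Tue: in 7:19 AM→7:18 AM, out 12:14 PM→12:12 PM; 4 h 54 min − 75 min = 3 h 39 min
Wed: in 11:01 AM→11:00 AM, out 9:30 PM→9:30 PM; 10 h 30 min − 10 min = 10 h 20 min
Total credited: 24 h 11 min.

24.18 hours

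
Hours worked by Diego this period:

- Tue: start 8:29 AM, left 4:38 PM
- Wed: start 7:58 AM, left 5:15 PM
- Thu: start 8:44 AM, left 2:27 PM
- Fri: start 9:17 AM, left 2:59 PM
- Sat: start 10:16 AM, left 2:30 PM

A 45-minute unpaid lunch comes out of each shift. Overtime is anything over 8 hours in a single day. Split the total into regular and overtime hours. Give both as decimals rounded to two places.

Regular 28.80 hours, overtime 0.53 hours

Tue: 8:29 AM–4:38 PM = 8 h 9 min; less 45 min break → 7 h 24 min
Wed: 7:58 AM–5:15 PM = 9 h 17 min; less 45 min break → 8 h 32 min
Thu: 8:44 AM–2:27 PM = 5 h 43 min; less 45 min break → 4 h 58 min
Fri: 9:17 AM–2:59 PM = 5 h 42 min; less 45 min break → 4 h 57 min
Sat: 10:16 AM–2:30 PM = 4 h 14 min; less 45 min break → 3 h 29 min
Tue reg 7 h 24 min / OT 0 h 0 min; Wed reg 8 h 0 min / OT 0 h 32 min; Thu reg 4 h 58 min / OT 0 h 0 min; Fri reg 4 h 57 min / OT 0 h 0 min; Sat reg 3 h 29 min / OT 0 h 0 min.
Totals: regular 28 h 48 min, overtime 0 h 32 min.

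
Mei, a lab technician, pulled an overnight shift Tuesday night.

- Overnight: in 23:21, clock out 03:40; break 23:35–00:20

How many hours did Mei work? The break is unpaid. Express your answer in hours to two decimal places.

Overnight: 23:21 → midnight = 0 h 39 min; midnight → 03:40 = 3 h 40 min; span 4 h 19 min; less 45 min break → 3 h 34 min

3.57 hours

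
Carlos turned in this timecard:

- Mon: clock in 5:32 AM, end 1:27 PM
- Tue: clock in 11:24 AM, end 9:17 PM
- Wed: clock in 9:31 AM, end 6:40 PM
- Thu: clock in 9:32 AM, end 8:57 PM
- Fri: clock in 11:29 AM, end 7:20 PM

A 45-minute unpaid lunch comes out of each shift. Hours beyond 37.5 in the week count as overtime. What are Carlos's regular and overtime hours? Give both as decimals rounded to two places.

Regular 37.50 hours, overtime 4.97 hours

Mon: 5:32 AM–1:27 PM = 7 h 55 min; less 45 min break → 7 h 10 min
Tue: 11:24 AM–9:17 PM = 9 h 53 min; less 45 min break → 9 h 8 min
Wed: 9:31 AM–6:40 PM = 9 h 9 min; less 45 min break → 8 h 24 min
Thu: 9:32 AM–8:57 PM = 11 h 25 min; less 45 min break → 10 h 40 min
Fri: 11:29 AM–7:20 PM = 7 h 51 min; less 45 min break → 7 h 6 min
Total worked: 42 h 28 min = 42.47 h.
Threshold 37.5 h → overtime 4 h 58 min, regular 37 h 30 min.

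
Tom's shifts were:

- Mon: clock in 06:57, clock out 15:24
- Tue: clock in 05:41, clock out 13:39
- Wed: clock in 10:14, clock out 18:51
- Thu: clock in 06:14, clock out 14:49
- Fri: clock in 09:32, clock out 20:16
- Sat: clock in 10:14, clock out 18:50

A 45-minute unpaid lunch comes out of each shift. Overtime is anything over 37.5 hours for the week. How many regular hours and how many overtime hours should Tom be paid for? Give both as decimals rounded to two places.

Mon: 06:57–15:24 = 8 h 27 min; less 45 min break → 7 h 42 min
Tue: 05:41–13:39 = 7 h 58 min; less 45 min break → 7 h 13 min
Wed: 10:14–18:51 = 8 h 37 min; less 45 min break → 7 h 52 min
Thu: 06:14–14:49 = 8 h 35 min; less 45 min break → 7 h 50 min
Fri: 09:32–20:16 = 10 h 44 min; less 45 min break → 9 h 59 min
Sat: 10:14–18:50 = 8 h 36 min; less 45 min break → 7 h 51 min
Total worked: 48 h 27 min = 48.45 h.
Threshold 37.5 h → overtime 10 h 57 min, regular 37 h 30 min.

Regular 37.50 hours, overtime 10.95 hours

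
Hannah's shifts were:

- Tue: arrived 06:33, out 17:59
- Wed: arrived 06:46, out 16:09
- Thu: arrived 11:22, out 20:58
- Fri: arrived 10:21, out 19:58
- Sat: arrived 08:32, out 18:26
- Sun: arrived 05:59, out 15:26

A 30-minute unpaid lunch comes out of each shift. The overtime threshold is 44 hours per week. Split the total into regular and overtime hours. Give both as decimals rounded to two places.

Tue: 06:33–17:59 = 11 h 26 min; less 30 min break → 10 h 56 min
Wed: 06:46–16:09 = 9 h 23 min; less 30 min break → 8 h 53 min
Thu: 11:22–20:58 = 9 h 36 min; less 30 min break → 9 h 6 min
Fri: 10:21–19:58 = 9 h 37 min; less 30 min break → 9 h 7 min
Sat: 08:32–18:26 = 9 h 54 min; less 30 min break → 9 h 24 min
Sun: 05:59–15:26 = 9 h 27 min; less 30 min break → 8 h 57 min
Total worked: 56 h 23 min = 56.38 h.
Threshold 44 h → overtime 12 h 23 min, regular 44 h 0 min.

Regular 44.00 hours, overtime 12.38 hours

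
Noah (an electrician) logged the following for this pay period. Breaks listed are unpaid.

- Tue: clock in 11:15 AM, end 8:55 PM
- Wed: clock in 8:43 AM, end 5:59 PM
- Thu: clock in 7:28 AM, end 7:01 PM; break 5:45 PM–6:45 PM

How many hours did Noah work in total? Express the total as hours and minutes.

29 h 29 min

Tue: 11:15 AM–8:55 PM = 9 h 40 min
Wed: 8:43 AM–5:59 PM = 9 h 16 min
Thu: 7:28 AM–7:01 PM = 11 h 33 min; less 60 min break → 10 h 33 min
Total: 9 h 40 min + 9 h 16 min + 10 h 33 min = 29 h 29 min.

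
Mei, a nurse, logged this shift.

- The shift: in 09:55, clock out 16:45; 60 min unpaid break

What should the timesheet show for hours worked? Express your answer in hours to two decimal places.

5.83 hours

The shift: 09:55–16:45 = 6 h 50 min; less 60 min break → 5 h 50 min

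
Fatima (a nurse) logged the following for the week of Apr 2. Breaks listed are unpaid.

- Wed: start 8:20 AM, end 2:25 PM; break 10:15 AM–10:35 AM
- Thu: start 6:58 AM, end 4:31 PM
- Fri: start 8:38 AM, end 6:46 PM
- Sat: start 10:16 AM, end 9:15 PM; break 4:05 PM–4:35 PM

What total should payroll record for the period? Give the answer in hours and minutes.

35 h 55 min

Wed: 8:20 AM–2:25 PM = 6 h 5 min; less 20 min break → 5 h 45 min
Thu: 6:58 AM–4:31 PM = 9 h 33 min
Fri: 8:38 AM–6:46 PM = 10 h 8 min
Sat: 10:16 AM–9:15 PM = 10 h 59 min; less 30 min break → 10 h 29 min
Total: 5 h 45 min + 9 h 33 min + 10 h 8 min + 10 h 29 min = 35 h 55 min.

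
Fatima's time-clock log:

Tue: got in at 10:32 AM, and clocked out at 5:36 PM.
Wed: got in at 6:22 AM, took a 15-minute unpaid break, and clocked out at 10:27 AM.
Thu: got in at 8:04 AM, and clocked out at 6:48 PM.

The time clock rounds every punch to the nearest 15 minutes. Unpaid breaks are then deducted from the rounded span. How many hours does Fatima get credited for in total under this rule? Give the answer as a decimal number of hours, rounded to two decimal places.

21.75 hours

Tue: in 10:32 AM→10:30 AM, out 5:36 PM→5:30 PM; 7 h 0 min
Wed: in 6:22 AM→6:15 AM, out 10:27 AM→10:30 AM; 4 h 15 min − 15 min = 4 h 0 min
Thu: in 8:04 AM→8:00 AM, out 6:48 PM→6:45 PM; 10 h 45 min
Total credited: 21 h 45 min.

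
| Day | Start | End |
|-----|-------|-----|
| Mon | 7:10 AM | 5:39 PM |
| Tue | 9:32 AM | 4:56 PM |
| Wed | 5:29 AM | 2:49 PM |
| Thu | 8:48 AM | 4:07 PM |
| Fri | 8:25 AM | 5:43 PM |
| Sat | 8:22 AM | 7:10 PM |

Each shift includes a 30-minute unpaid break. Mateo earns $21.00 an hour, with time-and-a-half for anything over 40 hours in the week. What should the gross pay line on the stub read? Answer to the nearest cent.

$1206.45

Mon: 7:10 AM–5:39 PM = 10 h 29 min; less 30 min break → 9 h 59 min
Tue: 9:32 AM–4:56 PM = 7 h 24 min; less 30 min break → 6 h 54 min
Wed: 5:29 AM–2:49 PM = 9 h 20 min; less 30 min break → 8 h 50 min
Thu: 8:48 AM–4:07 PM = 7 h 19 min; less 30 min break → 6 h 49 min
Fri: 8:25 AM–5:43 PM = 9 h 18 min; less 30 min break → 8 h 48 min
Sat: 8:22 AM–7:10 PM = 10 h 48 min; less 30 min break → 10 h 18 min
Total worked: 51 h 38 min = 3098 min.
Regular 40 h 0 min = 2400 min at $21.00/h; overtime 11 h 38 min = 698 min at $31.50/h.
Pay = (2400 × $21.00 + 698 × $31.50) ÷ 60 = $1206.45.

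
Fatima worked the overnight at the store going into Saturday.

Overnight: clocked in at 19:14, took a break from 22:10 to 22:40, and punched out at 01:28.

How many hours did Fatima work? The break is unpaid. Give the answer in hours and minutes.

5 h 44 min

Overnight: 19:14 → midnight = 4 h 46 min; midnight → 01:28 = 1 h 28 min; span 6 h 14 min; less 30 min break → 5 h 44 min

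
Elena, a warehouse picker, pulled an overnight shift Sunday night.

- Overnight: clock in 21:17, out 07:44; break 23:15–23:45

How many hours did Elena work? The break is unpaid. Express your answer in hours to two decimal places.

Overnight: 21:17 → midnight = 2 h 43 min; midnight → 07:44 = 7 h 44 min; span 10 h 27 min; less 30 min break → 9 h 57 min

9.95 hours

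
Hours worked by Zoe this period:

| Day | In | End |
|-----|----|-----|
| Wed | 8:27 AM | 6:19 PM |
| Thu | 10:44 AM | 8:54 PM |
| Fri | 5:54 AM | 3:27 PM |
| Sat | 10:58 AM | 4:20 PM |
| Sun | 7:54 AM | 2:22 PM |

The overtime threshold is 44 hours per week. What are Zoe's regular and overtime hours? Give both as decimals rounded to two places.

Wed: 8:27 AM–6:19 PM = 9 h 52 min
Thu: 10:44 AM–8:54 PM = 10 h 10 min
Fri: 5:54 AM–3:27 PM = 9 h 33 min
Sat: 10:58 AM–4:20 PM = 5 h 22 min
Sun: 7:54 AM–2:22 PM = 6 h 28 min
Total worked: 41 h 25 min = 41.42 h.
Threshold 44 h → overtime 0 h 0 min, regular 41 h 25 min.

Regular 41.42 hours, overtime 0.00 hours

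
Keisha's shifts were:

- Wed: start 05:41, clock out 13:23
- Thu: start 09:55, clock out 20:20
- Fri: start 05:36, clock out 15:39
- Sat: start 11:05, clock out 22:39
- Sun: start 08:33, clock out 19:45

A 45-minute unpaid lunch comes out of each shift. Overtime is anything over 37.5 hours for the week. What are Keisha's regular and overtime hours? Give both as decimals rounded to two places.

Regular 37.50 hours, overtime 9.68 hours

Wed: 05:41–13:23 = 7 h 42 min; less 45 min break → 6 h 57 min
Thu: 09:55–20:20 = 10 h 25 min; less 45 min break → 9 h 40 min
Fri: 05:36–15:39 = 10 h 3 min; less 45 min break → 9 h 18 min
Sat: 11:05–22:39 = 11 h 34 min; less 45 min break → 10 h 49 min
Sun: 08:33–19:45 = 11 h 12 min; less 45 min break → 10 h 27 min
Total worked: 47 h 11 min = 47.18 h.
Threshold 37.5 h → overtime 9 h 41 min, regular 37 h 30 min.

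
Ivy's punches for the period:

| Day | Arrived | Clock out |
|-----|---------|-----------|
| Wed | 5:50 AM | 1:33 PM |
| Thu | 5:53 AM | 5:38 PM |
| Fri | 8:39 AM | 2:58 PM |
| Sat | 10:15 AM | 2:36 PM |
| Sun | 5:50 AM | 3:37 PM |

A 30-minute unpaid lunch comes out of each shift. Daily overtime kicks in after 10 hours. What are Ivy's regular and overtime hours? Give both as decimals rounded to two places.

Regular 36.17 hours, overtime 1.25 hours

Wed: 5:50 AM–1:33 PM = 7 h 43 min; less 30 min break → 7 h 13 min
Thu: 5:53 AM–5:38 PM = 11 h 45 min; less 30 min break → 11 h 15 min
Fri: 8:39 AM–2:58 PM = 6 h 19 min; less 30 min break → 5 h 49 min
Sat: 10:15 AM–2:36 PM = 4 h 21 min; less 30 min break → 3 h 51 min
Sun: 5:50 AM–3:37 PM = 9 h 47 min; less 30 min break → 9 h 17 min
Wed reg 7 h 13 min / OT 0 h 0 min; Thu reg 10 h 0 min / OT 1 h 15 min; Fri reg 5 h 49 min / OT 0 h 0 min; Sat reg 3 h 51 min / OT 0 h 0 min; Sun reg 9 h 17 min / OT 0 h 0 min.
Totals: regular 36 h 10 min, overtime 1 h 15 min.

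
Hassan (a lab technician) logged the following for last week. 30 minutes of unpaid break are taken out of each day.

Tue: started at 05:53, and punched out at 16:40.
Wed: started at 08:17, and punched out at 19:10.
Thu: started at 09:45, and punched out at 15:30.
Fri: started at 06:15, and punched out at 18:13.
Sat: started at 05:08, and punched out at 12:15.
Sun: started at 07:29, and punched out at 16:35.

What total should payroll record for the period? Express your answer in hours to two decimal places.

Tue: 05:53–16:40 = 10 h 47 min; less 30 min break → 10 h 17 min
Wed: 08:17–19:10 = 10 h 53 min; less 30 min break → 10 h 23 min
Thu: 09:45–15:30 = 5 h 45 min; less 30 min break → 5 h 15 min
Fri: 06:15–18:13 = 11 h 58 min; less 30 min break → 11 h 28 min
Sat: 05:08–12:15 = 7 h 7 min; less 30 min break → 6 h 37 min
Sun: 07:29–16:35 = 9 h 6 min; less 30 min break → 8 h 36 min
Total: 10 h 17 min + 10 h 23 min + 5 h 15 min + 11 h 28 min + 6 h 37 min + 8 h 36 min = 52 h 36 min.

52.60 hours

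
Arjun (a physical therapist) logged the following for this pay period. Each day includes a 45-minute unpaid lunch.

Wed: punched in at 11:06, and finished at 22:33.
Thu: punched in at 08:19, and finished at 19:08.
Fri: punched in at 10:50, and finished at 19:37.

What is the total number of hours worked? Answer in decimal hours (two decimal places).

28.80 hours

Wed: 11:06–22:33 = 11 h 27 min; less 45 min break → 10 h 42 min
Thu: 08:19–19:08 = 10 h 49 min; less 45 min break → 10 h 4 min
Fri: 10:50–19:37 = 8 h 47 min; less 45 min break → 8 h 2 min
Total: 10 h 42 min + 10 h 4 min + 8 h 2 min = 28 h 48 min.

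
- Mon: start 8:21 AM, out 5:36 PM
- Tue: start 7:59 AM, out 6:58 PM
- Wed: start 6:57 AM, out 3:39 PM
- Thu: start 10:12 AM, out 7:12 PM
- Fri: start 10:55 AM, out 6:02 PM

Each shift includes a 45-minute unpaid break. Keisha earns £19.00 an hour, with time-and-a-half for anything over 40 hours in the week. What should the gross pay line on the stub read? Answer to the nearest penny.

Mon: 8:21 AM–5:36 PM = 9 h 15 min; less 45 min break → 8 h 30 min
Tue: 7:59 AM–6:58 PM = 10 h 59 min; less 45 min break → 10 h 14 min
Wed: 6:57 AM–3:39 PM = 8 h 42 min; less 45 min break → 7 h 57 min
Thu: 10:12 AM–7:12 PM = 9 h 0 min; less 45 min break → 8 h 15 min
Fri: 10:55 AM–6:02 PM = 7 h 7 min; less 45 min break → 6 h 22 min
Total worked: 41 h 18 min = 2478 min.
Regular 40 h 0 min = 2400 min at £19.00/h; overtime 1 h 18 min = 78 min at £28.50/h.
Pay = (2400 × £19.00 + 78 × £28.50) ÷ 60 = £797.05.

£797.05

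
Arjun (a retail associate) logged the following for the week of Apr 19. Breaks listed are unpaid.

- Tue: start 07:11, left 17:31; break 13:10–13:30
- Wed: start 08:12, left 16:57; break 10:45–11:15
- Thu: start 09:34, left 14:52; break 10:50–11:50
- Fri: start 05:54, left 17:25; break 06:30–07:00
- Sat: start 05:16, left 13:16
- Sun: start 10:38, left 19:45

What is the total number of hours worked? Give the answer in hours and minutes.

50 h 41 min

Tue: 07:11–17:31 = 10 h 20 min; less 20 min break → 10 h 0 min
Wed: 08:12–16:57 = 8 h 45 min; less 30 min break → 8 h 15 min
Thu: 09:34–14:52 = 5 h 18 min; less 60 min break → 4 h 18 min
Fri: 05:54–17:25 = 11 h 31 min; less 30 min break → 11 h 1 min
Sat: 05:16–13:16 = 8 h 0 min
Sun: 10:38–19:45 = 9 h 7 min
Total: 10 h 0 min + 8 h 15 min + 4 h 18 min + 11 h 1 min + 8 h 0 min + 9 h 7 min = 50 h 41 min.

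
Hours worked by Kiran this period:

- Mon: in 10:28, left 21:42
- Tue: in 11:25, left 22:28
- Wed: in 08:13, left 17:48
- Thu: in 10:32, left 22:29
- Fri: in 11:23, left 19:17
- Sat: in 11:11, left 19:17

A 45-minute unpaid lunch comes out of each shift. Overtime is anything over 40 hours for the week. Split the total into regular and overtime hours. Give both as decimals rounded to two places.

Mon: 10:28–21:42 = 11 h 14 min; less 45 min break → 10 h 29 min
Tue: 11:25–22:28 = 11 h 3 min; less 45 min break → 10 h 18 min
Wed: 08:13–17:48 = 9 h 35 min; less 45 min break → 8 h 50 min
Thu: 10:32–22:29 = 11 h 57 min; less 45 min break → 11 h 12 min
Fri: 11:23–19:17 = 7 h 54 min; less 45 min break → 7 h 9 min
Sat: 11:11–19:17 = 8 h 6 min; less 45 min break → 7 h 21 min
Total worked: 55 h 19 min = 55.32 h.
Threshold 40 h → overtime 15 h 19 min, regular 40 h 0 min.

Regular 40.00 hours, overtime 15.32 hours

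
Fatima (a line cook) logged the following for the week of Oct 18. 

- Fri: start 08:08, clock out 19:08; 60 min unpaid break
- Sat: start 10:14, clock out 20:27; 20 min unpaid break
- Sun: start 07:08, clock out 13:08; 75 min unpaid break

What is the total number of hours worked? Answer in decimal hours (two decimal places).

24.63 hours

Fri: 08:08–19:08 = 11 h 0 min; less 60 min break → 10 h 0 min
Sat: 10:14–20:27 = 10 h 13 min; less 20 min break → 9 h 53 min
Sun: 07:08–13:08 = 6 h 0 min; less 75 min break → 4 h 45 min
Total: 10 h 0 min + 9 h 53 min + 4 h 45 min = 24 h 38 min.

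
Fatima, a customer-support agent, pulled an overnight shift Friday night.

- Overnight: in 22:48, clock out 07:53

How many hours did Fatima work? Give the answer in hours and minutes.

Overnight: 22:48 → midnight = 1 h 12 min; midnight → 07:53 = 7 h 53 min; span 9 h 5 min

9 h 5 min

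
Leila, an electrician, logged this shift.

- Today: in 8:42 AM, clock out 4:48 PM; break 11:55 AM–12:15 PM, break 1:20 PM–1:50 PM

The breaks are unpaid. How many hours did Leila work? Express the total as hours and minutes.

7 h 16 min

Today: 8:42 AM–4:48 PM = 8 h 6 min; less 50 min break → 7 h 16 min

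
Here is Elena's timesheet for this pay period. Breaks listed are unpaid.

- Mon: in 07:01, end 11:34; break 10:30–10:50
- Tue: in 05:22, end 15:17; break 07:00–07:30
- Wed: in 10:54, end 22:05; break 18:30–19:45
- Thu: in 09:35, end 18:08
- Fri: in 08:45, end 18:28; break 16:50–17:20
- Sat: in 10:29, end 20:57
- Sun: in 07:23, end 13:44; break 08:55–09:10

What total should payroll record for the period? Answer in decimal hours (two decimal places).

57.90 hours

Mon: 07:01–11:34 = 4 h 33 min; less 20 min break → 4 h 13 min
Tue: 05:22–15:17 = 9 h 55 min; less 30 min break → 9 h 25 min
Wed: 10:54–22:05 = 11 h 11 min; less 75 min break → 9 h 56 min
Thu: 09:35–18:08 = 8 h 33 min
Fri: 08:45–18:28 = 9 h 43 min; less 30 min break → 9 h 13 min
Sat: 10:29–20:57 = 10 h 28 min
Sun: 07:23–13:44 = 6 h 21 min; less 15 min break → 6 h 6 min
Total: 4 h 13 min + 9 h 25 min + 9 h 56 min + 8 h 33 min + 9 h 13 min + 10 h 28 min + 6 h 6 min = 57 h 54 min.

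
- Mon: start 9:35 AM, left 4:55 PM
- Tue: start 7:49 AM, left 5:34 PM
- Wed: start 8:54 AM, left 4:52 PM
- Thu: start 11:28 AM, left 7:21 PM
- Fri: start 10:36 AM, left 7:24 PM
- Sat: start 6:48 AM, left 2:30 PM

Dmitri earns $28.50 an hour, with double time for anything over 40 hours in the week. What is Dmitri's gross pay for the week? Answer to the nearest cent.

Mon: 9:35 AM–4:55 PM = 7 h 20 min
Tue: 7:49 AM–5:34 PM = 9 h 45 min
Wed: 8:54 AM–4:52 PM = 7 h 58 min
Thu: 11:28 AM–7:21 PM = 7 h 53 min
Fri: 10:36 AM–7:24 PM = 8 h 48 min
Sat: 6:48 AM–2:30 PM = 7 h 42 min
Total worked: 49 h 26 min = 2966 min.
Regular 40 h 0 min = 2400 min at $28.50/h; overtime 9 h 26 min = 566 min at $57.00/h.
Pay = (2400 × $28.50 + 566 × $57.00) ÷ 60 = $1677.70.

$1677.70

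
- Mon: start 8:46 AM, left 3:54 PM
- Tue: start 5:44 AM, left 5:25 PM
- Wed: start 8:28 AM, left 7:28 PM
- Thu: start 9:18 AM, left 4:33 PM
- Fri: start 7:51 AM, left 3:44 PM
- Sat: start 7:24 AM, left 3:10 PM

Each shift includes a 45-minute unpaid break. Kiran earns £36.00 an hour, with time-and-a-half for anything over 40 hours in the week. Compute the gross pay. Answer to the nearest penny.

Mon: 8:46 AM–3:54 PM = 7 h 8 min; less 45 min break → 6 h 23 min
Tue: 5:44 AM–5:25 PM = 11 h 41 min; less 45 min break → 10 h 56 min
Wed: 8:28 AM–7:28 PM = 11 h 0 min; less 45 min break → 10 h 15 min
Thu: 9:18 AM–4:33 PM = 7 h 15 min; less 45 min break → 6 h 30 min
Fri: 7:51 AM–3:44 PM = 7 h 53 min; less 45 min break → 7 h 8 min
Sat: 7:24 AM–3:10 PM = 7 h 46 min; less 45 min break → 7 h 1 min
Total worked: 48 h 13 min = 2893 min.
Regular 40 h 0 min = 2400 min at £36.00/h; overtime 8 h 13 min = 493 min at £54.00/h.
Pay = (2400 × £36.00 + 493 × £54.00) ÷ 60 = £1883.70.

£1883.70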